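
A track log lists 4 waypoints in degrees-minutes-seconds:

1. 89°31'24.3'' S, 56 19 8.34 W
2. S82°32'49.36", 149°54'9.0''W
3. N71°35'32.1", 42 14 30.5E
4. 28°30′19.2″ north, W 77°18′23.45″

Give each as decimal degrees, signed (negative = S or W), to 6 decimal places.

1. -89.523417, -56.318983
2. -82.547044, -149.902500
3. 71.592250, 42.241806
4. 28.505333, -77.306514

Point 1:
  Latitude: 89° + 31/60 + 24.3/3600 = 89 + 0.516667 + 0.006750 = 89.5234167
  S → negative
  Longitude: 56° + 19/60 + 8.34/3600 = 56 + 0.316667 + 0.002317 = 56.3189833
  W ⇒ negate
Point 2:
  Latitude: 32′ + 49.36″ = 32.82267′; 82 + 32.82267/60 = 82.5470444
  hemisphere S, so the sign is −
  λ: 54′ + 9″ = 54.15000′; 149 + 54.15000/60 = 149.9025000
  W ⇒ negate
Point 3:
  Latitude: 71° + 35/60 + 32.1/3600 = 71 + 0.583333 + 0.008917 = 71.5922500
  N ⇒ keep positive
  Longitude: 14′ + 30.5″ = 14.50833′; 42 + 14.50833/60 = 42.2418056
  E → positive
Point 4:
  φ: 28 + 30/60 + 19.2/3600 = 28.5053333
  N → positive
  λ: 18′ + 23.45″ = 18.39083′; 77 + 18.39083/60 = 77.3065139
  hemisphere W, so the sign is −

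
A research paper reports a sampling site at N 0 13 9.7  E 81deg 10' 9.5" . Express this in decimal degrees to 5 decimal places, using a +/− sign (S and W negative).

0.21936, 81.16931

Latitude: 0° + 13/60 + 9.7/3600 = 0 + 0.216667 + 0.002694 = 0.219361
N ⇒ keep positive
Longitude: 10′ + 9.5″ = 10.15833′; 81 + 10.15833/60 = 81.169306
E → positive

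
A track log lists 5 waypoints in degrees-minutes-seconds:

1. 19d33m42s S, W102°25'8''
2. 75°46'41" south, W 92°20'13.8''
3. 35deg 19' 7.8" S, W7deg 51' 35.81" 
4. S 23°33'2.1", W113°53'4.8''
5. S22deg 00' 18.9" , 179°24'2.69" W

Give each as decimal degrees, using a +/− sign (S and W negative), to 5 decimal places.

Point 1:
  φ: 33′ + 42″ = 33.70000′; 19 + 33.70000/60 = 19.561667
  S → negative
  Longitude: 102 + 25/60 + 8/3600 = 102.418889
  W → negative
Point 2:
  Lat: 75 + 46/60 + 41/3600 = 75.778056
  hemisphere S, so the sign is −
  λ: 92° + 20/60 + 13.8/3600 = 92 + 0.333333 + 0.003833 = 92.337167
  W ⇒ negate
Point 3:
  Lat: 35 + 19/60 + 7.8/3600 = 35.318833
  S ⇒ negate
  Lon: 7° + 51/60 + 35.81/3600 = 7 + 0.850000 + 0.009947 = 7.859947
  W → negative
Point 4:
  Latitude: 33′ + 2.1″ = 33.03500′; 23 + 33.03500/60 = 23.550583
  S ⇒ negate
  λ: 113° + 53/60 + 4.8/3600 = 113 + 0.883333 + 0.001333 = 113.884667
  hemisphere W, so the sign is −
Point 5:
  Latitude: 22 + 0/60 + 18.9/3600 = 22.005250
  S ⇒ negate
  Lon: 179 + 24/60 + 2.69/3600 = 179.400747
  hemisphere W, so the sign is −

1. -19.56167, -102.41889
2. -75.77806, -92.33717
3. -35.31883, -7.85995
4. -23.55058, -113.88467
5. -22.00525, -179.40075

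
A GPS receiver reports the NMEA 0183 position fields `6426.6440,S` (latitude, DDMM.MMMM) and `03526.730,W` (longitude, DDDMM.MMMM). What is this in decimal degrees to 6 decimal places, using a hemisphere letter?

Lat: split at 2 digits → 64° and 26.644′; 64 + 26.644/60 = 64.4440667
λ: degrees = first 3 digits = 35, minutes = 26.73; 35 + 26.73/60 = 35.4455000

64.444067° S, 35.445500° W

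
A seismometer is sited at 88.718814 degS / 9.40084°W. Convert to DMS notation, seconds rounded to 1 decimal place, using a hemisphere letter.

φ: 0.718814° → 43.12884′; 0.12884 × 60 = 7.730″
λ: whole degrees 9; 24.05040′ → 24′ and 3.024″

88°43′7.7″ S, 9°24′3.0″ W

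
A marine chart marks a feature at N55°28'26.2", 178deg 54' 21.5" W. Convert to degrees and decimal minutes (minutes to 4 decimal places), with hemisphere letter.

55° 28.4367′ N, 178° 54.3583′ W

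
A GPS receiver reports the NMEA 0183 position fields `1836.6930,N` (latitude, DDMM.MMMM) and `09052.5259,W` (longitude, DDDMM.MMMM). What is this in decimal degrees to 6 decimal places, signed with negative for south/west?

18.611550, -90.875432

Lat: split at 2 digits → 18° and 36.693′; 18 + 36.693/60 = 18.6115500
N → positive
Lon: split at 3 digits → 090° and 52.5259′; 90 + 52.5259/60 = 90.8754317
W ⇒ negate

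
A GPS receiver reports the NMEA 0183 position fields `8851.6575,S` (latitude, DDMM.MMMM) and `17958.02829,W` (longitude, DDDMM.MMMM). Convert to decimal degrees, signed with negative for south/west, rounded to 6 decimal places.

-88.860958, -179.967138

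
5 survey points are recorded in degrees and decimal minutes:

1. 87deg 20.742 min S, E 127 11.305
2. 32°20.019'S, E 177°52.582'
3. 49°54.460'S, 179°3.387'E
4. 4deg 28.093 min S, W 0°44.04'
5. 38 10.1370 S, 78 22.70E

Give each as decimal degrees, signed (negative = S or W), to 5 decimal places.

1. -87.34570, 127.18842
2. -32.33365, 177.87637
3. -49.90767, 179.05645
4. -4.46822, -0.73400
5. -38.16895, 78.37833

Point 1:
  Lat: 87 + 20.742/60 = 87.345700
  hemisphere S, so the sign is −
  λ: 11.305′ = 0.188417°; total 127.188417
  E → positive
Point 2:
  Lat: 20.019′ = 0.333650°; total 32.333650
  S → negative
  λ: 52.582′ = 0.876367°; total 177.876367
  E → positive
Point 3:
  φ: 49 + 54.46/60 = 49.907667
  S ⇒ negate
  Longitude: 179 + 3.387/60 = 179.056450
  E → positive
Point 4:
  φ: 28.093′ = 0.468217°; total 4.468217
  S → negative
  λ: 44.04′ = 0.734000°; total 0.734000
  hemisphere W, so the sign is −
Point 5:
  φ: 10.137′ = 0.168950°; total 38.168950
  hemisphere S, so the sign is −
  λ: 22.7′ = 0.378333°; total 78.378333
  E ⇒ keep positive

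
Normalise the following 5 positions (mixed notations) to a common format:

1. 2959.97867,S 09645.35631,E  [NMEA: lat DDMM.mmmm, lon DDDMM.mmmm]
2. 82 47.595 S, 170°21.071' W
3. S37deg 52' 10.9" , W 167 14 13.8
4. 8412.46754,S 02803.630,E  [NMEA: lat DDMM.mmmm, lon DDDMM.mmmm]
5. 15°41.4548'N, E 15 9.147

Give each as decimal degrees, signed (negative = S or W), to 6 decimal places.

1. -29.999645, 96.755939
2. -82.793250, -170.351183
3. -37.869694, -167.237167
4. -84.207792, 28.060500
5. 15.690913, 15.152450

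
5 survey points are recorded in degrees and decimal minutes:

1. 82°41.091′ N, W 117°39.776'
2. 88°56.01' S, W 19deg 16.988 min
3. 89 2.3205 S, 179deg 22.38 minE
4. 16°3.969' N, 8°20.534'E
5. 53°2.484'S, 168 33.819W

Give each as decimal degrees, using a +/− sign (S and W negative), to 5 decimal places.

1. 82.68485, -117.66293
2. -88.93350, -19.28313
3. -89.03868, 179.37300
4. 16.06615, 8.34223
5. -53.04140, -168.56365

Point 1:
  Lat: 82 + 41.091/60 = 82.684850
  N → positive
  Longitude: 39.776′ = 0.662933°; total 117.662933
  W → negative
Point 2:
  Lat: 88 + 56.01/60 = 88.933500
  S → negative
  Lon: 16.988′ = 0.283133°; total 19.283133
  W ⇒ negate
Point 3:
  φ: 89 + 2.3205/60 = 89.038675
  hemisphere S, so the sign is −
  Lon: 179 + 22.38/60 = 179.373000
  E ⇒ keep positive
Point 4:
  φ: 3.969′ = 0.066150°; total 16.066150
  N → positive
  λ: 8 + 20.534/60 = 8.342233
  E ⇒ keep positive
Point 5:
  φ: 53 + 2.484/60 = 53.041400
  S ⇒ negate
  λ: 168 + 33.819/60 = 168.563650
  W ⇒ negate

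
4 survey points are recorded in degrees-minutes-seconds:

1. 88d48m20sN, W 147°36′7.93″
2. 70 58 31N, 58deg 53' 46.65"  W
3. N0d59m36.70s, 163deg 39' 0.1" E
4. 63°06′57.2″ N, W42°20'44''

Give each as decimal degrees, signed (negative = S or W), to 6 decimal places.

1. 88.805556, -147.602203
2. 70.975278, -58.896292
3. 0.993528, 163.650028
4. 63.115889, -42.345556

Point 1:
  φ: 88° + 48/60 + 20/3600 = 88 + 0.800000 + 0.005556 = 88.8055556
  N → positive
  Lon: 36′ + 7.93″ = 36.13217′; 147 + 36.13217/60 = 147.6022028
  W → negative
Point 2:
  φ: 70° + 58/60 + 31/3600 = 70 + 0.966667 + 0.008611 = 70.9752778
  N ⇒ keep positive
  Lon: 58 + 53/60 + 46.65/3600 = 58.8962917
  W ⇒ negate
Point 3:
  Lat: 59′ + 36.7″ = 59.61167′; 0 + 59.61167/60 = 0.9935278
  N ⇒ keep positive
  Lon: 39′ + 0.1″ = 39.00167′; 163 + 39.00167/60 = 163.6500278
  E ⇒ keep positive
Point 4:
  φ: 6′ + 57.2″ = 6.95333′; 63 + 6.95333/60 = 63.1158889
  N → positive
  Longitude: 42 + 20/60 + 44/3600 = 42.3455556
  W → negative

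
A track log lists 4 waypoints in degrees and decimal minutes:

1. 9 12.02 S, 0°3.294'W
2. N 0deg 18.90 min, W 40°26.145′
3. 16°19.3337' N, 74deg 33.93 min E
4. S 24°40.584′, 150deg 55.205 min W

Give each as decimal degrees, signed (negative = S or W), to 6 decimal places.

1. -9.200333, -0.054900
2. 0.315000, -40.435750
3. 16.322228, 74.565500
4. -24.676400, -150.920083

Point 1:
  Lat: 12.02′ = 0.200333°; total 9.2003333
  hemisphere S, so the sign is −
  Lon: 3.294′ = 0.054900°; total 0.0549000
  W → negative
Point 2:
  φ: 0 + 18.9/60 = 0.3150000
  N ⇒ keep positive
  λ: 26.145′ = 0.435750°; total 40.4357500
  W ⇒ negate
Point 3:
  Latitude: 16 + 19.3337/60 = 16.3222283
  N → positive
  λ: 74 + 33.93/60 = 74.5655000
  E ⇒ keep positive
Point 4:
  Lat: 24 + 40.584/60 = 24.6764000
  S → negative
  Longitude: 150 + 55.205/60 = 150.9200833
  hemisphere W, so the sign is −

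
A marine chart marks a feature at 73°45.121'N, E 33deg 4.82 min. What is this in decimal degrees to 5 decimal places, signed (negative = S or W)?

Latitude: 45.121′ = 0.752017°; total 73.752017
N → positive
Longitude: 4.82′ = 0.080333°; total 33.080333
E ⇒ keep positive

73.75202, 33.08033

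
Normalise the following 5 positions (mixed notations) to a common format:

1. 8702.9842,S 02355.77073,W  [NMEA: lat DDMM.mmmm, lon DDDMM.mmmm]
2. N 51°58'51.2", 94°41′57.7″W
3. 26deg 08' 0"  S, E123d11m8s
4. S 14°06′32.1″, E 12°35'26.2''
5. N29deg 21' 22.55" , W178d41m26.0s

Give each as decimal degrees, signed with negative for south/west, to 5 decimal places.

1. -87.04974, -23.92951
2. 51.98089, -94.69936
3. -26.13333, 123.18556
4. -14.10892, 12.59061
5. 29.35626, -178.69056

Point 1:
  Lat: degrees = first 2 digits = 87, minutes = 2.9842; 87 + 2.9842/60 = 87.049737
  S → negative
  λ: split at 3 digits → 023° and 55.77073′; 23 + 55.77073/60 = 23.929512
  hemisphere W, so the sign is −
Point 2:
  Lat: 58′ + 51.2″ = 58.85333′; 51 + 58.85333/60 = 51.980889
  N ⇒ keep positive
  λ: 94° + 41/60 + 57.7/3600 = 94 + 0.683333 + 0.016028 = 94.699361
  hemisphere W, so the sign is −
Point 3:
  Latitude: 26 + 8/60 + 0/3600 = 26.133333
  S ⇒ negate
  λ: 123° + 11/60 + 8/3600 = 123 + 0.183333 + 0.002222 = 123.185556
  E ⇒ keep positive
Point 4:
  Lat: 14 + 6/60 + 32.1/3600 = 14.108917
  hemisphere S, so the sign is −
  λ: 35′ + 26.2″ = 35.43667′; 12 + 35.43667/60 = 12.590611
  E → positive
Point 5:
  φ: 29° + 21/60 + 22.55/3600 = 29 + 0.350000 + 0.006264 = 29.356264
  N ⇒ keep positive
  Longitude: 178 + 41/60 + 26/3600 = 178.690556
  W ⇒ negate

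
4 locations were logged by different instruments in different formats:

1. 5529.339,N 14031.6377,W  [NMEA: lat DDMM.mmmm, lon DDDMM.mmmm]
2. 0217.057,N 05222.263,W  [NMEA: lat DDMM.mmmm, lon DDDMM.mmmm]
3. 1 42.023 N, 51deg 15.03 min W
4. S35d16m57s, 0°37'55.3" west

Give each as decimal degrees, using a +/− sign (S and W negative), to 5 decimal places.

Point 1:
  Lat: split at 2 digits → 55° and 29.339′; 55 + 29.339/60 = 55.488983
  N → positive
  Lon: split at 3 digits → 140° and 31.6377′; 140 + 31.6377/60 = 140.527295
  W ⇒ negate
Point 2:
  Latitude: split at 2 digits → 02° and 17.057′; 2 + 17.057/60 = 2.284283
  N → positive
  λ: degrees = first 3 digits = 52, minutes = 22.263; 52 + 22.263/60 = 52.371050
  hemisphere W, so the sign is −
Point 3:
  φ: 42.023′ = 0.700383°; total 1.700383
  N → positive
  Lon: 15.03′ = 0.250500°; total 51.250500
  hemisphere W, so the sign is −
Point 4:
  Latitude: 35° + 16/60 + 57/3600 = 35 + 0.266667 + 0.015833 = 35.282500
  S → negative
  Longitude: 37′ + 55.3″ = 37.92167′; 0 + 37.92167/60 = 0.632028
  W ⇒ negate

1. 55.48898, -140.52730
2. 2.28428, -52.37105
3. 1.70038, -51.25050
4. -35.28250, -0.63203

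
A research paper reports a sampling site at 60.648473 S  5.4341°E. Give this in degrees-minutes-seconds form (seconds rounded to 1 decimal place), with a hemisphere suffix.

Lat: 0.648473 × 60 = 38.90838′ → 38′, remainder × 60 = 54.503″
Longitude: whole degrees 5; 26.04600′ → 26′ and 2.760″

60°38′54.5″ S, 5°26′2.8″ E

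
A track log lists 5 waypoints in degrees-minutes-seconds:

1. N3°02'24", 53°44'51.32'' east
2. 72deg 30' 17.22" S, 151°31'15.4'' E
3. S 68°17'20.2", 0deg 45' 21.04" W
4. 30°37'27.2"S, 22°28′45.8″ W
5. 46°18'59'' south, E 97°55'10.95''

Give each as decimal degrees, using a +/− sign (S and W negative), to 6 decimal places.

1. 3.040000, 53.747589
2. -72.504783, 151.520944
3. -68.288944, -0.755844
4. -30.624222, -22.479389
5. -46.316389, 97.919708

Point 1:
  Latitude: 3 + 2/60 + 24/3600 = 3.0400000
  N ⇒ keep positive
  Lon: 53 + 44/60 + 51.32/3600 = 53.7475889
  E ⇒ keep positive
Point 2:
  Lat: 72 + 30/60 + 17.22/3600 = 72.5047833
  hemisphere S, so the sign is −
  Lon: 151° + 31/60 + 15.4/3600 = 151 + 0.516667 + 0.004278 = 151.5209444
  E ⇒ keep positive
Point 3:
  Latitude: 68 + 17/60 + 20.2/3600 = 68.2889444
  S ⇒ negate
  Longitude: 0 + 45/60 + 21.04/3600 = 0.7558444
  W ⇒ negate
Point 4:
  φ: 30 + 37/60 + 27.2/3600 = 30.6242222
  hemisphere S, so the sign is −
  λ: 22 + 28/60 + 45.8/3600 = 22.4793889
  W → negative
Point 5:
  φ: 18′ + 59″ = 18.98333′; 46 + 18.98333/60 = 46.3163889
  S → negative
  Longitude: 55′ + 10.95″ = 55.18250′; 97 + 55.18250/60 = 97.9197083
  E → positive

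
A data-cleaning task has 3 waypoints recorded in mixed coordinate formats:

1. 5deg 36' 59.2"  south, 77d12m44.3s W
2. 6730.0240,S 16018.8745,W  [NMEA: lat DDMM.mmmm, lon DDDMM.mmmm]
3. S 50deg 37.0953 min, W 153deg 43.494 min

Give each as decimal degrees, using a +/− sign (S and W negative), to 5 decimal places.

1. -5.61644, -77.21231
2. -67.50040, -160.31458
3. -50.61826, -153.72490

Point 1:
  φ: 36′ + 59.2″ = 36.98667′; 5 + 36.98667/60 = 5.616444
  S → negative
  λ: 77° + 12/60 + 44.3/3600 = 77 + 0.200000 + 0.012306 = 77.212306
  hemisphere W, so the sign is −
Point 2:
  φ: split at 2 digits → 67° and 30.024′; 67 + 30.024/60 = 67.500400
  S → negative
  Longitude: degrees = first 3 digits = 160, minutes = 18.8745; 160 + 18.8745/60 = 160.314575
  W → negative
Point 3:
  Lat: 37.0953′ = 0.618255°; total 50.618255
  S → negative
  Longitude: 43.494′ = 0.724900°; total 153.724900
  W → negative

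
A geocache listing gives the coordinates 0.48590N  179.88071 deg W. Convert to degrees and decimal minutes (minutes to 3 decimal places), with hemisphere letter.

0° 29.154′ N, 179° 52.843′ W

Lat: fractional part 0.485900 → 29.15400 minutes
Longitude: 179° + 0.880710 × 60 = 179° 52.84260′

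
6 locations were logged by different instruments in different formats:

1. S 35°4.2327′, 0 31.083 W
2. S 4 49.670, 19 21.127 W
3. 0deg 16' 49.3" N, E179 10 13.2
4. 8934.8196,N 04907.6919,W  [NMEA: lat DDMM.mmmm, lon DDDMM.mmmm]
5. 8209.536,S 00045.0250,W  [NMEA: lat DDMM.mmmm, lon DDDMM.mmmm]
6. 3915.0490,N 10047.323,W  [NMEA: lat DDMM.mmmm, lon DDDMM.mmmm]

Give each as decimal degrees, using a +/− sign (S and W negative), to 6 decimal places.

Point 1:
  Lat: 35 + 4.2327/60 = 35.0705450
  S ⇒ negate
  λ: 31.083′ = 0.518050°; total 0.5180500
  W → negative
Point 2:
  Latitude: 4 + 49.67/60 = 4.8278333
  S → negative
  Lon: 19 + 21.127/60 = 19.3521167
  hemisphere W, so the sign is −
Point 3:
  Latitude: 0 + 16/60 + 49.3/3600 = 0.2803611
  N ⇒ keep positive
  λ: 179° + 10/60 + 13.2/3600 = 179 + 0.166667 + 0.003667 = 179.1703333
  E → positive
Point 4:
  Lat: degrees = first 2 digits = 89, minutes = 34.8196; 89 + 34.8196/60 = 89.5803267
  N → positive
  Longitude: split at 3 digits → 049° and 7.6919′; 49 + 7.6919/60 = 49.1281983
  hemisphere W, so the sign is −
Point 5:
  φ: split at 2 digits → 82° and 9.536′; 82 + 9.536/60 = 82.1589333
  S ⇒ negate
  Lon: degrees = first 3 digits = 0, minutes = 45.025; 0 + 45.025/60 = 0.7504167
  W → negative
Point 6:
  φ: degrees = first 2 digits = 39, minutes = 15.049; 39 + 15.049/60 = 39.2508167
  N ⇒ keep positive
  Lon: split at 3 digits → 100° and 47.323′; 100 + 47.323/60 = 100.7887167
  W → negative

1. -35.070545, -0.518050
2. -4.827833, -19.352117
3. 0.280361, 179.170333
4. 89.580327, -49.128198
5. -82.158933, -0.750417
6. 39.250817, -100.788717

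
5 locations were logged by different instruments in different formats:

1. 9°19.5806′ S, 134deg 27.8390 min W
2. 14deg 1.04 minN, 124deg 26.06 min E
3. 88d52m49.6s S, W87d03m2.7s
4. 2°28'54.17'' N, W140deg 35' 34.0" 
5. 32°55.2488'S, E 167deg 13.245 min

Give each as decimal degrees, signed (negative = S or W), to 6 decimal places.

Point 1:
  Latitude: 19.5806′ = 0.326343°; total 9.3263433
  S → negative
  λ: 27.839′ = 0.463983°; total 134.4639833
  hemisphere W, so the sign is −
Point 2:
  Latitude: 1.04′ = 0.017333°; total 14.0173333
  N → positive
  Lon: 124 + 26.06/60 = 124.4343333
  E → positive
Point 3:
  φ: 88° + 52/60 + 49.6/3600 = 88 + 0.866667 + 0.013778 = 88.8804444
  S → negative
  Longitude: 87 + 3/60 + 2.7/3600 = 87.0507500
  hemisphere W, so the sign is −
Point 4:
  Latitude: 28′ + 54.17″ = 28.90283′; 2 + 28.90283/60 = 2.4817139
  N ⇒ keep positive
  λ: 140° + 35/60 + 34/3600 = 140 + 0.583333 + 0.009444 = 140.5927778
  W ⇒ negate
Point 5:
  φ: 32 + 55.2488/60 = 32.9208133
  S → negative
  Longitude: 167 + 13.245/60 = 167.2207500
  E ⇒ keep positive

1. -9.326343, -134.463983
2. 14.017333, 124.434333
3. -88.880444, -87.050750
4. 2.481714, -140.592778
5. -32.920813, 167.220750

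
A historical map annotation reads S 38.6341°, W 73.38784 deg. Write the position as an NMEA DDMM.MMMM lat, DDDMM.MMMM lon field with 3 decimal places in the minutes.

3838.046,S / 07323.270,W

Latitude: 38° + 0.634100 × 60 = 38° 38.04600′
Longitude: minutes = (73.387840 − 73) × 60 = 23.27040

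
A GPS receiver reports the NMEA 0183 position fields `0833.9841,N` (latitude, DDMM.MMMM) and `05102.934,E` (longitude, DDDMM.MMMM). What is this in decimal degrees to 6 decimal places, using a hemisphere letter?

8.566402° N, 51.048900° E

Lat: degrees = first 2 digits = 8, minutes = 33.9841; 8 + 33.9841/60 = 8.5664017
Lon: degrees = first 3 digits = 51, minutes = 2.934; 51 + 2.934/60 = 51.0489000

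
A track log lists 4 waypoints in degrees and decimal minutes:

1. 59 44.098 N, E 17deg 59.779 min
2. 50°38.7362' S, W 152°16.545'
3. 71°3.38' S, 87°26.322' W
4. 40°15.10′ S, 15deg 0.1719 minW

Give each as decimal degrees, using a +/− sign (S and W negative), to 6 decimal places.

Point 1:
  Lat: 44.098′ = 0.734967°; total 59.7349667
  N → positive
  λ: 17 + 59.779/60 = 17.9963167
  E ⇒ keep positive
Point 2:
  φ: 38.7362′ = 0.645603°; total 50.6456033
  S → negative
  λ: 16.545′ = 0.275750°; total 152.2757500
  hemisphere W, so the sign is −
Point 3:
  Lat: 71 + 3.38/60 = 71.0563333
  S ⇒ negate
  Lon: 26.322′ = 0.438700°; total 87.4387000
  hemisphere W, so the sign is −
Point 4:
  Lat: 40 + 15.1/60 = 40.2516667
  hemisphere S, so the sign is −
  Longitude: 0.1719′ = 0.002865°; total 15.0028650
  W → negative

1. 59.734967, 17.996317
2. -50.645603, -152.275750
3. -71.056333, -87.438700
4. -40.251667, -15.002865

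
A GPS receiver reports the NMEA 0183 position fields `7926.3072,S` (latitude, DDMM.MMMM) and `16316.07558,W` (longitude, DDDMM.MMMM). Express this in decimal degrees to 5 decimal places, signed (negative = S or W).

-79.43845, -163.26793

Latitude: split at 2 digits → 79° and 26.3072′; 79 + 26.3072/60 = 79.438453
S ⇒ negate
Lon: degrees = first 3 digits = 163, minutes = 16.07558; 163 + 16.07558/60 = 163.267926
W ⇒ negate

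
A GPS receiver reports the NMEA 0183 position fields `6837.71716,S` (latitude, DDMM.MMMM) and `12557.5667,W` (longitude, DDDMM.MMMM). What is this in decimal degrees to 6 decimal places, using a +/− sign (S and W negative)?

Lat: split at 2 digits → 68° and 37.71716′; 68 + 37.71716/60 = 68.6286193
hemisphere S, so the sign is −
Longitude: split at 3 digits → 125° and 57.5667′; 125 + 57.5667/60 = 125.9594450
W ⇒ negate

-68.628619, -125.959445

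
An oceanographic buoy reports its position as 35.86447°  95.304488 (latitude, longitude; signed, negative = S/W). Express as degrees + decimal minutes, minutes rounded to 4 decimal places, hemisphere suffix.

φ: minutes = (35.864470 − 35) × 60 = 51.868200
Lon: fractional part 0.304488 → 18.269280 minutes

35° 51.8682′ N, 95° 18.2693′ E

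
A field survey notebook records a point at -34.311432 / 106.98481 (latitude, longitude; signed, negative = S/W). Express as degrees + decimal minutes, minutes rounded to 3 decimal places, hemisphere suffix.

34° 18.686′ S, 106° 59.089′ E

Latitude is negative → S; |value| = 34.311432
Latitude: minutes = (34.311432 − 34) × 60 = 18.68592
Longitude: fractional part 0.984810 → 59.08860 minutes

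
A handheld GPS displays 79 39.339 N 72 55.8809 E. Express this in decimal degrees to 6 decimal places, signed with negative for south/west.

79.655650, 72.931348

Lat: 79 + 39.339/60 = 79.6556500
N → positive
Lon: 72 + 55.8809/60 = 72.9313483
E ⇒ keep positive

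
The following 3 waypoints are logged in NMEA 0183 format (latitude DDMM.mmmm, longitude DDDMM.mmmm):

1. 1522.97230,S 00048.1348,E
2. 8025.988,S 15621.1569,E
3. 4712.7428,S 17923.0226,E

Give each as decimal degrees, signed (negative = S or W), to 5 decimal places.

1. -15.38287, 0.80225
2. -80.43313, 156.35262
3. -47.21238, 179.38371

Point 1:
  Latitude: split at 2 digits → 15° and 22.9723′; 15 + 22.9723/60 = 15.382872
  hemisphere S, so the sign is −
  Lon: split at 3 digits → 000° and 48.1348′; 0 + 48.1348/60 = 0.802247
  E ⇒ keep positive
Point 2:
  φ: split at 2 digits → 80° and 25.988′; 80 + 25.988/60 = 80.433133
  S ⇒ negate
  Lon: split at 3 digits → 156° and 21.1569′; 156 + 21.1569/60 = 156.352615
  E → positive
Point 3:
  Lat: degrees = first 2 digits = 47, minutes = 12.7428; 47 + 12.7428/60 = 47.212380
  hemisphere S, so the sign is −
  Lon: split at 3 digits → 179° and 23.0226′; 179 + 23.0226/60 = 179.383710
  E → positive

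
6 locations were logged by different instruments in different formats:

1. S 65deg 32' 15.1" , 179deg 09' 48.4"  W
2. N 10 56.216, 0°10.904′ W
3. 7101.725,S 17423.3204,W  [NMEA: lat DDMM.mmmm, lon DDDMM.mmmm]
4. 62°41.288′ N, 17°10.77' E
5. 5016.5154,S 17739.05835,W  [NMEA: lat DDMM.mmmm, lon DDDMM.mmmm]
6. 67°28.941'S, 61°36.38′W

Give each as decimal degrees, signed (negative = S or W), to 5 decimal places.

1. -65.53753, -179.16344
2. 10.93693, -0.18173
3. -71.02875, -174.38867
4. 62.68813, 17.17950
5. -50.27526, -177.65097
6. -67.48235, -61.60633

Point 1:
  φ: 65 + 32/60 + 15.1/3600 = 65.537528
  S ⇒ negate
  λ: 9′ + 48.4″ = 9.80667′; 179 + 9.80667/60 = 179.163444
  W ⇒ negate
Point 2:
  Lat: 10 + 56.216/60 = 10.936933
  N → positive
  Lon: 0 + 10.904/60 = 0.181733
  hemisphere W, so the sign is −
Point 3:
  φ: degrees = first 2 digits = 71, minutes = 1.725; 71 + 1.725/60 = 71.028750
  hemisphere S, so the sign is −
  λ: degrees = first 3 digits = 174, minutes = 23.3204; 174 + 23.3204/60 = 174.388673
  hemisphere W, so the sign is −
Point 4:
  Lat: 41.288′ = 0.688133°; total 62.688133
  N → positive
  Lon: 17 + 10.77/60 = 17.179500
  E → positive
Point 5:
  φ: split at 2 digits → 50° and 16.5154′; 50 + 16.5154/60 = 50.275257
  hemisphere S, so the sign is −
  λ: split at 3 digits → 177° and 39.05835′; 177 + 39.05835/60 = 177.650973
  W → negative
Point 6:
  Latitude: 28.941′ = 0.482350°; total 67.482350
  hemisphere S, so the sign is −
  Longitude: 36.38′ = 0.606333°; total 61.606333
  W ⇒ negate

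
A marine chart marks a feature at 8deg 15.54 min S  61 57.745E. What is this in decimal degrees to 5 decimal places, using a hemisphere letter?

8.25900° S, 61.96242° E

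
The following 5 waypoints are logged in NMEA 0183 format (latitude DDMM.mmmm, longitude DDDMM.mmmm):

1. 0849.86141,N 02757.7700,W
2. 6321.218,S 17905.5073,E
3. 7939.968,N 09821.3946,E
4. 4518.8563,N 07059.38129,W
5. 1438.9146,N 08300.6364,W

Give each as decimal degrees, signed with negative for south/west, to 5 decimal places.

1. 8.83102, -27.96283
2. -63.35363, 179.09179
3. 79.66613, 98.35658
4. 45.31427, -70.98969
5. 14.64858, -83.01061

Point 1:
  Lat: degrees = first 2 digits = 8, minutes = 49.86141; 8 + 49.86141/60 = 8.831024
  N → positive
  Longitude: split at 3 digits → 027° and 57.77′; 27 + 57.77/60 = 27.962833
  W → negative
Point 2:
  φ: split at 2 digits → 63° and 21.218′; 63 + 21.218/60 = 63.353633
  hemisphere S, so the sign is −
  Lon: split at 3 digits → 179° and 5.5073′; 179 + 5.5073/60 = 179.091788
  E → positive
Point 3:
  φ: split at 2 digits → 79° and 39.968′; 79 + 39.968/60 = 79.666133
  N ⇒ keep positive
  Lon: split at 3 digits → 098° and 21.3946′; 98 + 21.3946/60 = 98.356577
  E → positive
Point 4:
  Lat: degrees = first 2 digits = 45, minutes = 18.8563; 45 + 18.8563/60 = 45.314272
  N → positive
  Longitude: degrees = first 3 digits = 70, minutes = 59.38129; 70 + 59.38129/60 = 70.989688
  hemisphere W, so the sign is −
Point 5:
  φ: degrees = first 2 digits = 14, minutes = 38.9146; 14 + 38.9146/60 = 14.648577
  N → positive
  Longitude: degrees = first 3 digits = 83, minutes = 0.6364; 83 + 0.6364/60 = 83.010607
  W → negative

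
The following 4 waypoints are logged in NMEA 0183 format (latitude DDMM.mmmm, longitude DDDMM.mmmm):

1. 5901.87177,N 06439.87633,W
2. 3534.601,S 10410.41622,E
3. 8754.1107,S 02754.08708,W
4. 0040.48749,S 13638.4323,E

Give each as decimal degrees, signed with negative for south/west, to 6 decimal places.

Point 1:
  Latitude: degrees = first 2 digits = 59, minutes = 1.87177; 59 + 1.87177/60 = 59.0311962
  N ⇒ keep positive
  λ: split at 3 digits → 064° and 39.87633′; 64 + 39.87633/60 = 64.6646055
  hemisphere W, so the sign is −
Point 2:
  Lat: split at 2 digits → 35° and 34.601′; 35 + 34.601/60 = 35.5766833
  S ⇒ negate
  Lon: split at 3 digits → 104° and 10.41622′; 104 + 10.41622/60 = 104.1736037
  E → positive
Point 3:
  Lat: split at 2 digits → 87° and 54.1107′; 87 + 54.1107/60 = 87.9018450
  hemisphere S, so the sign is −
  Lon: split at 3 digits → 027° and 54.08708′; 27 + 54.08708/60 = 27.9014513
  W → negative
Point 4:
  Lat: split at 2 digits → 00° and 40.48749′; 0 + 40.48749/60 = 0.6747915
  S → negative
  Lon: split at 3 digits → 136° and 38.4323′; 136 + 38.4323/60 = 136.6405383
  E ⇒ keep positive

1. 59.031196, -64.664606
2. -35.576683, 104.173604
3. -87.901845, -27.901451
4. -0.674792, 136.640538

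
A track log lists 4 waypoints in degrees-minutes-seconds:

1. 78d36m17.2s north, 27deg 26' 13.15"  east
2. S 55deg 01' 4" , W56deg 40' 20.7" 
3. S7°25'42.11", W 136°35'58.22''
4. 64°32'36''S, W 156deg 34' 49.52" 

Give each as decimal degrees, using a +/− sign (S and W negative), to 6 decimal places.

Point 1:
  Latitude: 78° + 36/60 + 17.2/3600 = 78 + 0.600000 + 0.004778 = 78.6047778
  N → positive
  Longitude: 27° + 26/60 + 13.15/3600 = 27 + 0.433333 + 0.003653 = 27.4369861
  E ⇒ keep positive
Point 2:
  Latitude: 55 + 1/60 + 4/3600 = 55.0177778
  S ⇒ negate
  λ: 40′ + 20.7″ = 40.34500′; 56 + 40.34500/60 = 56.6724167
  W → negative
Point 3:
  φ: 7 + 25/60 + 42.11/3600 = 7.4283639
  S ⇒ negate
  Longitude: 136° + 35/60 + 58.22/3600 = 136 + 0.583333 + 0.016172 = 136.5995056
  W → negative
Point 4:
  Latitude: 64° + 32/60 + 36/3600 = 64 + 0.533333 + 0.010000 = 64.5433333
  S → negative
  λ: 156° + 34/60 + 49.52/3600 = 156 + 0.566667 + 0.013756 = 156.5804222
  W ⇒ negate

1. 78.604778, 27.436986
2. -55.017778, -56.672417
3. -7.428364, -136.599506
4. -64.543333, -156.580422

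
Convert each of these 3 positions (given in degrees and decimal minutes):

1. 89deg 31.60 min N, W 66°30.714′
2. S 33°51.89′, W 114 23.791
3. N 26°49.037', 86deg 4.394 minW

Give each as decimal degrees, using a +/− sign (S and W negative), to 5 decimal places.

Point 1:
  Latitude: 89 + 31.6/60 = 89.526667
  N ⇒ keep positive
  Longitude: 66 + 30.714/60 = 66.511900
  hemisphere W, so the sign is −
Point 2:
  φ: 33 + 51.89/60 = 33.864833
  hemisphere S, so the sign is −
  Lon: 23.791′ = 0.396517°; total 114.396517
  hemisphere W, so the sign is −
Point 3:
  Lat: 49.037′ = 0.817283°; total 26.817283
  N → positive
  Longitude: 4.394′ = 0.073233°; total 86.073233
  W → negative

1. 89.52667, -66.51190
2. -33.86483, -114.39652
3. 26.81728, -86.07323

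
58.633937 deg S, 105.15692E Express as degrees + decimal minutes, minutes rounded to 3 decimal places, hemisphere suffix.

Lat: fractional part 0.633937 → 38.03622 minutes
Longitude: minutes = (105.156920 − 105) × 60 = 9.41520

58° 38.036′ S, 105° 9.415′ E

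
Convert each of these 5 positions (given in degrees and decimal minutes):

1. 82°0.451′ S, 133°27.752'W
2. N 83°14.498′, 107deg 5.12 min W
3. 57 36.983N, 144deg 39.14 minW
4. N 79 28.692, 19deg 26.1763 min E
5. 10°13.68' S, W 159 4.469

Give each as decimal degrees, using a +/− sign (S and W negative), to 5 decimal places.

1. -82.00752, -133.46253
2. 83.24163, -107.08533
3. 57.61638, -144.65233
4. 79.47820, 19.43627
5. -10.22800, -159.07448

Point 1:
  Latitude: 82 + 0.451/60 = 82.007517
  S ⇒ negate
  Longitude: 27.752′ = 0.462533°; total 133.462533
  hemisphere W, so the sign is −
Point 2:
  Latitude: 83 + 14.498/60 = 83.241633
  N ⇒ keep positive
  λ: 5.12′ = 0.085333°; total 107.085333
  W ⇒ negate
Point 3:
  φ: 36.983′ = 0.616383°; total 57.616383
  N ⇒ keep positive
  Lon: 144 + 39.14/60 = 144.652333
  hemisphere W, so the sign is −
Point 4:
  Latitude: 79 + 28.692/60 = 79.478200
  N → positive
  λ: 19 + 26.1763/60 = 19.436272
  E → positive
Point 5:
  φ: 13.68′ = 0.228000°; total 10.228000
  S ⇒ negate
  Longitude: 4.469′ = 0.074483°; total 159.074483
  W ⇒ negate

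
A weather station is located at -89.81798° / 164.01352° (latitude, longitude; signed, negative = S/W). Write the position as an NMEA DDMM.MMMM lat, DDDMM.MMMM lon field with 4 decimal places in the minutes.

Latitude is negative → S; |value| = 89.817980
Latitude: fractional part 0.817980 → 49.078800 minutes
λ: fractional part 0.013520 → 0.811200 minutes

8949.0788,S / 16400.8112,E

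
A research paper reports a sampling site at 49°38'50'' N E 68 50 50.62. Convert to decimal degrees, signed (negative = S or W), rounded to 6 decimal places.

49.647222, 68.847394

Latitude: 49 + 38/60 + 50/3600 = 49.6472222
N → positive
Longitude: 68 + 50/60 + 50.62/3600 = 68.8473944
E ⇒ keep positive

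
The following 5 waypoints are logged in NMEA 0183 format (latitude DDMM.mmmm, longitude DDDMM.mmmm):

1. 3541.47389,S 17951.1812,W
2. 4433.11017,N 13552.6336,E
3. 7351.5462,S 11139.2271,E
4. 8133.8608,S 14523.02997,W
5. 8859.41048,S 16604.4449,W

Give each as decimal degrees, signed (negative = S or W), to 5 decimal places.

Point 1:
  Lat: degrees = first 2 digits = 35, minutes = 41.47389; 35 + 41.47389/60 = 35.691232
  S ⇒ negate
  λ: degrees = first 3 digits = 179, minutes = 51.1812; 179 + 51.1812/60 = 179.853020
  hemisphere W, so the sign is −
Point 2:
  φ: split at 2 digits → 44° and 33.11017′; 44 + 33.11017/60 = 44.551836
  N ⇒ keep positive
  Lon: degrees = first 3 digits = 135, minutes = 52.6336; 135 + 52.6336/60 = 135.877227
  E → positive
Point 3:
  Lat: degrees = first 2 digits = 73, minutes = 51.5462; 73 + 51.5462/60 = 73.859103
  S → negative
  Lon: degrees = first 3 digits = 111, minutes = 39.2271; 111 + 39.2271/60 = 111.653785
  E ⇒ keep positive
Point 4:
  φ: degrees = first 2 digits = 81, minutes = 33.8608; 81 + 33.8608/60 = 81.564347
  S ⇒ negate
  Longitude: split at 3 digits → 145° and 23.02997′; 145 + 23.02997/60 = 145.383833
  W → negative
Point 5:
  φ: degrees = first 2 digits = 88, minutes = 59.41048; 88 + 59.41048/60 = 88.990175
  hemisphere S, so the sign is −
  λ: split at 3 digits → 166° and 4.4449′; 166 + 4.4449/60 = 166.074082
  W ⇒ negate

1. -35.69123, -179.85302
2. 44.55184, 135.87723
3. -73.85910, 111.65379
4. -81.56435, -145.38383
5. -88.99017, -166.07408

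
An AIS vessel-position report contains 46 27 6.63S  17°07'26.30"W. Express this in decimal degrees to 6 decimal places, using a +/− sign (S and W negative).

Latitude: 46° + 27/60 + 6.63/3600 = 46 + 0.450000 + 0.001842 = 46.4518417
hemisphere S, so the sign is −
Lon: 17 + 7/60 + 26.3/3600 = 17.1239722
W ⇒ negate

-46.451842, -17.123972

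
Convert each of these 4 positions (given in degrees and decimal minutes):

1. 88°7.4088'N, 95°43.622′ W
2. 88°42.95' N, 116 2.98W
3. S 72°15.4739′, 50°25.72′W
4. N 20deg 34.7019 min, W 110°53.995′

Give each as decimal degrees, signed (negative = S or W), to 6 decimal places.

Point 1:
  φ: 7.4088′ = 0.123480°; total 88.1234800
  N → positive
  λ: 95 + 43.622/60 = 95.7270333
  W ⇒ negate
Point 2:
  Latitude: 88 + 42.95/60 = 88.7158333
  N ⇒ keep positive
  Lon: 2.98′ = 0.049667°; total 116.0496667
  hemisphere W, so the sign is −
Point 3:
  φ: 72 + 15.4739/60 = 72.2578983
  S ⇒ negate
  λ: 25.72′ = 0.428667°; total 50.4286667
  W → negative
Point 4:
  φ: 34.7019′ = 0.578365°; total 20.5783650
  N ⇒ keep positive
  Longitude: 110 + 53.995/60 = 110.8999167
  W → negative

1. 88.123480, -95.727033
2. 88.715833, -116.049667
3. -72.257898, -50.428667
4. 20.578365, -110.899917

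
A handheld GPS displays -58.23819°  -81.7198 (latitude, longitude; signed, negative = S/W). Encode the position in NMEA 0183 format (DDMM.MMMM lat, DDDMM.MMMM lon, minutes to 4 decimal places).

5814.2914,S / 08143.1880,W

Latitude is negative → S; |value| = 58.238190
Lat: fractional part 0.238190 → 14.291400 minutes
Longitude is negative → W; |value| = 81.719800
Lon: minutes = (81.719800 − 81) × 60 = 43.188000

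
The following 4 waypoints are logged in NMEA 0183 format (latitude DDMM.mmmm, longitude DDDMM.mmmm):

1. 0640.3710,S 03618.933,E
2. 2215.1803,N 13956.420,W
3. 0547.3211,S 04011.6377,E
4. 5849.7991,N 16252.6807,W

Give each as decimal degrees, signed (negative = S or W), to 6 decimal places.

1. -6.672850, 36.315550
2. 22.253005, -139.940333
3. -5.788685, 40.193962
4. 58.829985, -162.878012

Point 1:
  Lat: degrees = first 2 digits = 6, minutes = 40.371; 6 + 40.371/60 = 6.6728500
  hemisphere S, so the sign is −
  Longitude: degrees = first 3 digits = 36, minutes = 18.933; 36 + 18.933/60 = 36.3155500
  E → positive
Point 2:
  Lat: split at 2 digits → 22° and 15.1803′; 22 + 15.1803/60 = 22.2530050
  N ⇒ keep positive
  Longitude: degrees = first 3 digits = 139, minutes = 56.42; 139 + 56.42/60 = 139.9403333
  W → negative
Point 3:
  Latitude: degrees = first 2 digits = 5, minutes = 47.3211; 5 + 47.3211/60 = 5.7886850
  S ⇒ negate
  Longitude: split at 3 digits → 040° and 11.6377′; 40 + 11.6377/60 = 40.1939617
  E → positive
Point 4:
  Lat: split at 2 digits → 58° and 49.7991′; 58 + 49.7991/60 = 58.8299850
  N ⇒ keep positive
  λ: degrees = first 3 digits = 162, minutes = 52.6807; 162 + 52.6807/60 = 162.8780117
  hemisphere W, so the sign is −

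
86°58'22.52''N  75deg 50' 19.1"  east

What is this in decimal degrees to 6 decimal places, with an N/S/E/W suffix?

86.972922° N, 75.838639° E

Latitude: 58′ + 22.52″ = 58.37533′; 86 + 58.37533/60 = 86.9729222
Lon: 50′ + 19.1″ = 50.31833′; 75 + 50.31833/60 = 75.8386389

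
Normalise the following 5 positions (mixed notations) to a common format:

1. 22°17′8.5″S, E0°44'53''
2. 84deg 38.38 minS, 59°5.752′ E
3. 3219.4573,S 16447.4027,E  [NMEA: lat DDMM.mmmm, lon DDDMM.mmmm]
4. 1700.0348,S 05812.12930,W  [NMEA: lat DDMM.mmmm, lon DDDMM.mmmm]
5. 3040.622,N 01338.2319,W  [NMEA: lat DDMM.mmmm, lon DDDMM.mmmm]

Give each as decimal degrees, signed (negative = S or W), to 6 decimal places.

Point 1:
  Lat: 22° + 17/60 + 8.5/3600 = 22 + 0.283333 + 0.002361 = 22.2856944
  S → negative
  Longitude: 44′ + 53″ = 44.88333′; 0 + 44.88333/60 = 0.7480556
  E ⇒ keep positive
Point 2:
  Latitude: 84 + 38.38/60 = 84.6396667
  S → negative
  Longitude: 5.752′ = 0.095867°; total 59.0958667
  E ⇒ keep positive
Point 3:
  Lat: degrees = first 2 digits = 32, minutes = 19.4573; 32 + 19.4573/60 = 32.3242883
  S → negative
  Longitude: degrees = first 3 digits = 164, minutes = 47.4027; 164 + 47.4027/60 = 164.7900450
  E ⇒ keep positive
Point 4:
  Lat: degrees = first 2 digits = 17, minutes = 0.0348; 17 + 0.0348/60 = 17.0005800
  hemisphere S, so the sign is −
  Longitude: split at 3 digits → 058° and 12.1293′; 58 + 12.1293/60 = 58.2021550
  W → negative
Point 5:
  Lat: split at 2 digits → 30° and 40.622′; 30 + 40.622/60 = 30.6770333
  N → positive
  Longitude: degrees = first 3 digits = 13, minutes = 38.2319; 13 + 38.2319/60 = 13.6371983
  W ⇒ negate

1. -22.285694, 0.748056
2. -84.639667, 59.095867
3. -32.324288, 164.790045
4. -17.000580, -58.202155
5. 30.677033, -13.637198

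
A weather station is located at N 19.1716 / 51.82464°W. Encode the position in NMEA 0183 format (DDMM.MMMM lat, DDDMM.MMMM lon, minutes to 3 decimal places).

1910.296,N / 05149.478,W

Lat: minutes = (19.171600 − 19) × 60 = 10.29600
Lon: 51° + 0.824640 × 60 = 51° 49.47840′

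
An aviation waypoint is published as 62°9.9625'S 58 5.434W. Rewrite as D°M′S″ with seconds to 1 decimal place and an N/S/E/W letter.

62°09′57.8″ S, 58°05′26.0″ W

φ: 9.96250′ → 9′ and 0.96250 × 60 = 57.750″
λ: 5.43400′ → 5′ and 0.43400 × 60 = 26.040″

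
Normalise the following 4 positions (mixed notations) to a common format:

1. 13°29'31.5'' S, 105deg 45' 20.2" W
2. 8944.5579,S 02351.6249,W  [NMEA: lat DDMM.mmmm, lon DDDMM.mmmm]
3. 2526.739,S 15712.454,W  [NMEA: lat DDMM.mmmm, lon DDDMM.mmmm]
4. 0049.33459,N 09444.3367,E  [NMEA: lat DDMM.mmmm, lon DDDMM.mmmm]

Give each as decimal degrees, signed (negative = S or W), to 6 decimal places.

1. -13.492083, -105.755611
2. -89.742632, -23.860415
3. -25.445650, -157.207567
4. 0.822243, 94.738945

Point 1:
  φ: 13° + 29/60 + 31.5/3600 = 13 + 0.483333 + 0.008750 = 13.4920833
  S ⇒ negate
  Longitude: 105 + 45/60 + 20.2/3600 = 105.7556111
  W ⇒ negate
Point 2:
  φ: split at 2 digits → 89° and 44.5579′; 89 + 44.5579/60 = 89.7426317
  S → negative
  Longitude: degrees = first 3 digits = 23, minutes = 51.6249; 23 + 51.6249/60 = 23.8604150
  hemisphere W, so the sign is −
Point 3:
  Latitude: degrees = first 2 digits = 25, minutes = 26.739; 25 + 26.739/60 = 25.4456500
  hemisphere S, so the sign is −
  λ: split at 3 digits → 157° and 12.454′; 157 + 12.454/60 = 157.2075667
  W → negative
Point 4:
  φ: degrees = first 2 digits = 0, minutes = 49.33459; 0 + 49.33459/60 = 0.8222432
  N ⇒ keep positive
  Longitude: degrees = first 3 digits = 94, minutes = 44.3367; 94 + 44.3367/60 = 94.7389450
  E ⇒ keep positive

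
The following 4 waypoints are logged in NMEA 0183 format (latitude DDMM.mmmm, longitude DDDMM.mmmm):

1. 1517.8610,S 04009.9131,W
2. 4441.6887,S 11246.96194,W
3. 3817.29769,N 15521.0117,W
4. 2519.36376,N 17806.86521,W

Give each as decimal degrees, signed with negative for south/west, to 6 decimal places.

Point 1:
  φ: degrees = first 2 digits = 15, minutes = 17.861; 15 + 17.861/60 = 15.2976833
  S ⇒ negate
  Lon: split at 3 digits → 040° and 9.9131′; 40 + 9.9131/60 = 40.1652183
  W → negative
Point 2:
  Latitude: split at 2 digits → 44° and 41.6887′; 44 + 41.6887/60 = 44.6948117
  hemisphere S, so the sign is −
  Lon: degrees = first 3 digits = 112, minutes = 46.96194; 112 + 46.96194/60 = 112.7826990
  W ⇒ negate
Point 3:
  Lat: degrees = first 2 digits = 38, minutes = 17.29769; 38 + 17.29769/60 = 38.2882948
  N → positive
  Longitude: split at 3 digits → 155° and 21.0117′; 155 + 21.0117/60 = 155.3501950
  hemisphere W, so the sign is −
Point 4:
  φ: degrees = first 2 digits = 25, minutes = 19.36376; 25 + 19.36376/60 = 25.3227293
  N → positive
  Lon: split at 3 digits → 178° and 6.86521′; 178 + 6.86521/60 = 178.1144202
  W ⇒ negate

1. -15.297683, -40.165218
2. -44.694812, -112.782699
3. 38.288295, -155.350195
4. 25.322729, -178.114420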